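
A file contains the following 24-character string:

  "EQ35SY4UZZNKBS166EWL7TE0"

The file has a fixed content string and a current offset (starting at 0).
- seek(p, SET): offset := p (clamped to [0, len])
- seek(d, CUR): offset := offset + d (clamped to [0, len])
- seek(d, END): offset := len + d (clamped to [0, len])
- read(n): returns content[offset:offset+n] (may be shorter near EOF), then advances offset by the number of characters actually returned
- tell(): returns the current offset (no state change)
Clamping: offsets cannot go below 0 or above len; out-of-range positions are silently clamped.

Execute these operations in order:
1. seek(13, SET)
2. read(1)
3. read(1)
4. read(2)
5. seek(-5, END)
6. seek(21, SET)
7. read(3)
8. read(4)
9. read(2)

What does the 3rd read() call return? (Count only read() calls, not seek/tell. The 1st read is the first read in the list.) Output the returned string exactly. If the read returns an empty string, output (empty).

Answer: 66

Derivation:
After 1 (seek(13, SET)): offset=13
After 2 (read(1)): returned 'S', offset=14
After 3 (read(1)): returned '1', offset=15
After 4 (read(2)): returned '66', offset=17
After 5 (seek(-5, END)): offset=19
After 6 (seek(21, SET)): offset=21
After 7 (read(3)): returned 'TE0', offset=24
After 8 (read(4)): returned '', offset=24
After 9 (read(2)): returned '', offset=24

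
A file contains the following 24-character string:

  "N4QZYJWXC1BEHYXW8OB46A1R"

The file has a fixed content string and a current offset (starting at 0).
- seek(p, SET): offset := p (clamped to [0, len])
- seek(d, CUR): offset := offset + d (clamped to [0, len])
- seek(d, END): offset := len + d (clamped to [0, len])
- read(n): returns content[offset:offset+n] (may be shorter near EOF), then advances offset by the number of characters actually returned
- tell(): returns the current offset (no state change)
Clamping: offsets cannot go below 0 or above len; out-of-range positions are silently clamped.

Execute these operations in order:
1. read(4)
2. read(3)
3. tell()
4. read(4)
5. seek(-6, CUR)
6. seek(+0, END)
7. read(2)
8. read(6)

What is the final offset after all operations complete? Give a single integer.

After 1 (read(4)): returned 'N4QZ', offset=4
After 2 (read(3)): returned 'YJW', offset=7
After 3 (tell()): offset=7
After 4 (read(4)): returned 'XC1B', offset=11
After 5 (seek(-6, CUR)): offset=5
After 6 (seek(+0, END)): offset=24
After 7 (read(2)): returned '', offset=24
After 8 (read(6)): returned '', offset=24

Answer: 24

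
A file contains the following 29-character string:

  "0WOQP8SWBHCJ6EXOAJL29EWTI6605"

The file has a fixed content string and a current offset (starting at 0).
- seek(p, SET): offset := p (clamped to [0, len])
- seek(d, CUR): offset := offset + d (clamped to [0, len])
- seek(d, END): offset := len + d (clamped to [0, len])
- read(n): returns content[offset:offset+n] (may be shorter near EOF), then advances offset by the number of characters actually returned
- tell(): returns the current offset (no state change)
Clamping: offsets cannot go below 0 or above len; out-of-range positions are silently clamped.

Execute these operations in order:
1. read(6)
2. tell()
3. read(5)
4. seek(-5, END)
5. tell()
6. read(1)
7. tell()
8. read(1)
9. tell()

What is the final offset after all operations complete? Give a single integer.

Answer: 26

Derivation:
After 1 (read(6)): returned '0WOQP8', offset=6
After 2 (tell()): offset=6
After 3 (read(5)): returned 'SWBHC', offset=11
After 4 (seek(-5, END)): offset=24
After 5 (tell()): offset=24
After 6 (read(1)): returned 'I', offset=25
After 7 (tell()): offset=25
After 8 (read(1)): returned '6', offset=26
After 9 (tell()): offset=26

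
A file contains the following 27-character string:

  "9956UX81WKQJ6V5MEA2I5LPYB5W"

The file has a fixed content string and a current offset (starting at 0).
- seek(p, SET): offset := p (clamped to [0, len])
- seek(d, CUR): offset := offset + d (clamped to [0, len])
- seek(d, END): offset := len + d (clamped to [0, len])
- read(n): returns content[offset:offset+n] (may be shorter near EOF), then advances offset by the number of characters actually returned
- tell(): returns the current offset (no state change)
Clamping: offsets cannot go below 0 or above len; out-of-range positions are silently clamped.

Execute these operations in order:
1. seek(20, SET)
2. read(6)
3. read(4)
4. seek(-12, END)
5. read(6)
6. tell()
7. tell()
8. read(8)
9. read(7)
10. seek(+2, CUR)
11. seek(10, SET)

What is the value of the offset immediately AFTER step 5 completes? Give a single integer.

After 1 (seek(20, SET)): offset=20
After 2 (read(6)): returned '5LPYB5', offset=26
After 3 (read(4)): returned 'W', offset=27
After 4 (seek(-12, END)): offset=15
After 5 (read(6)): returned 'MEA2I5', offset=21

Answer: 21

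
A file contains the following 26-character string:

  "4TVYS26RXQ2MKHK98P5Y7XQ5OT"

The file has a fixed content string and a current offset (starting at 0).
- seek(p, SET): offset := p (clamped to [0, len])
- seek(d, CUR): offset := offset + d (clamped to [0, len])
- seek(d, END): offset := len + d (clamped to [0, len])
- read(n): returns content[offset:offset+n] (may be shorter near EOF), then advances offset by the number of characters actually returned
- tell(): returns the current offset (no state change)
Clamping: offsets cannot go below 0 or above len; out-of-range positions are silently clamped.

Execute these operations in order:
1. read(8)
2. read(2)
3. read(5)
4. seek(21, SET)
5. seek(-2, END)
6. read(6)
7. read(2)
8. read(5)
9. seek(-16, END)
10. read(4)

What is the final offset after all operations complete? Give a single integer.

After 1 (read(8)): returned '4TVYS26R', offset=8
After 2 (read(2)): returned 'XQ', offset=10
After 3 (read(5)): returned '2MKHK', offset=15
After 4 (seek(21, SET)): offset=21
After 5 (seek(-2, END)): offset=24
After 6 (read(6)): returned 'OT', offset=26
After 7 (read(2)): returned '', offset=26
After 8 (read(5)): returned '', offset=26
After 9 (seek(-16, END)): offset=10
After 10 (read(4)): returned '2MKH', offset=14

Answer: 14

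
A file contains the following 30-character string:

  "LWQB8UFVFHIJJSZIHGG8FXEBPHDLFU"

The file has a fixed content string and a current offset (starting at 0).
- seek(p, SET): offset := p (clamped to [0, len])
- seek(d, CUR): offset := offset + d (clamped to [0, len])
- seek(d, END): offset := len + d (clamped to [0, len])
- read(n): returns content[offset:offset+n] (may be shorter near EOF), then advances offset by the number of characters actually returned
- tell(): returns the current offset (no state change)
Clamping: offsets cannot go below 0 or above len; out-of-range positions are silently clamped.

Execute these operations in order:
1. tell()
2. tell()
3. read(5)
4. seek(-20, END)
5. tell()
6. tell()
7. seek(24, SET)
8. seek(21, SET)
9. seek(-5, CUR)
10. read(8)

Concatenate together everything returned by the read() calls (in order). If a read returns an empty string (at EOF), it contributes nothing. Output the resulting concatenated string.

After 1 (tell()): offset=0
After 2 (tell()): offset=0
After 3 (read(5)): returned 'LWQB8', offset=5
After 4 (seek(-20, END)): offset=10
After 5 (tell()): offset=10
After 6 (tell()): offset=10
After 7 (seek(24, SET)): offset=24
After 8 (seek(21, SET)): offset=21
After 9 (seek(-5, CUR)): offset=16
After 10 (read(8)): returned 'HGG8FXEB', offset=24

Answer: LWQB8HGG8FXEB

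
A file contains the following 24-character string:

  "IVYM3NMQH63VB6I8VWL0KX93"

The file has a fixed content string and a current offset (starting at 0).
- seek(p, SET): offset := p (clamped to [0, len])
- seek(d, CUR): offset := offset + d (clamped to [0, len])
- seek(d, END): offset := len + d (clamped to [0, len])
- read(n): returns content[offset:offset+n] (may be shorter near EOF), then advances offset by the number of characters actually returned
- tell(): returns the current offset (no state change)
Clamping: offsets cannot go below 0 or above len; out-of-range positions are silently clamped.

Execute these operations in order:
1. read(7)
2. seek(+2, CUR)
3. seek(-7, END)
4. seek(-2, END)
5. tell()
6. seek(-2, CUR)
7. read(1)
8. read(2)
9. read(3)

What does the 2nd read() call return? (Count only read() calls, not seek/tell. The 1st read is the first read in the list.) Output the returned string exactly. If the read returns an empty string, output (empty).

After 1 (read(7)): returned 'IVYM3NM', offset=7
After 2 (seek(+2, CUR)): offset=9
After 3 (seek(-7, END)): offset=17
After 4 (seek(-2, END)): offset=22
After 5 (tell()): offset=22
After 6 (seek(-2, CUR)): offset=20
After 7 (read(1)): returned 'K', offset=21
After 8 (read(2)): returned 'X9', offset=23
After 9 (read(3)): returned '3', offset=24

Answer: K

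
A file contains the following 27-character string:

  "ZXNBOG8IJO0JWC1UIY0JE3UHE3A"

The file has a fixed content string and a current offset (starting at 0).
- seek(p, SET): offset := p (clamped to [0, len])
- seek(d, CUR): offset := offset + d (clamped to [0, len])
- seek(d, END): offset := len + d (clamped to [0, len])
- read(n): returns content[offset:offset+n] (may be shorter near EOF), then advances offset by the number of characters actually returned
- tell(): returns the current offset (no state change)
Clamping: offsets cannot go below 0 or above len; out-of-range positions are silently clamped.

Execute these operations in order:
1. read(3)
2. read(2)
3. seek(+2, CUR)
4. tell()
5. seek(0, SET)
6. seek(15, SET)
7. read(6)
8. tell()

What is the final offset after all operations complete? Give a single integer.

After 1 (read(3)): returned 'ZXN', offset=3
After 2 (read(2)): returned 'BO', offset=5
After 3 (seek(+2, CUR)): offset=7
After 4 (tell()): offset=7
After 5 (seek(0, SET)): offset=0
After 6 (seek(15, SET)): offset=15
After 7 (read(6)): returned 'UIY0JE', offset=21
After 8 (tell()): offset=21

Answer: 21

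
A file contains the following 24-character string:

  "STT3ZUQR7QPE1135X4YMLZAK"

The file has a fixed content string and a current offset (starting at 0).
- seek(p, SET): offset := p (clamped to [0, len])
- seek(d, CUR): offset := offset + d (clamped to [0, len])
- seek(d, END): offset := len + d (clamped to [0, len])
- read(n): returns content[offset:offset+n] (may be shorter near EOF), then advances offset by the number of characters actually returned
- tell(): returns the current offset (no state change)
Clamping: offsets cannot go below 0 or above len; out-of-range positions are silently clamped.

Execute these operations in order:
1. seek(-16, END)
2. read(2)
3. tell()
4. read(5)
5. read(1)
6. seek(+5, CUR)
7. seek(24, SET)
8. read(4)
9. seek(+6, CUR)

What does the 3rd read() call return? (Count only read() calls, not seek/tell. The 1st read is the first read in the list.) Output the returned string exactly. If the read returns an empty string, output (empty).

After 1 (seek(-16, END)): offset=8
After 2 (read(2)): returned '7Q', offset=10
After 3 (tell()): offset=10
After 4 (read(5)): returned 'PE113', offset=15
After 5 (read(1)): returned '5', offset=16
After 6 (seek(+5, CUR)): offset=21
After 7 (seek(24, SET)): offset=24
After 8 (read(4)): returned '', offset=24
After 9 (seek(+6, CUR)): offset=24

Answer: 5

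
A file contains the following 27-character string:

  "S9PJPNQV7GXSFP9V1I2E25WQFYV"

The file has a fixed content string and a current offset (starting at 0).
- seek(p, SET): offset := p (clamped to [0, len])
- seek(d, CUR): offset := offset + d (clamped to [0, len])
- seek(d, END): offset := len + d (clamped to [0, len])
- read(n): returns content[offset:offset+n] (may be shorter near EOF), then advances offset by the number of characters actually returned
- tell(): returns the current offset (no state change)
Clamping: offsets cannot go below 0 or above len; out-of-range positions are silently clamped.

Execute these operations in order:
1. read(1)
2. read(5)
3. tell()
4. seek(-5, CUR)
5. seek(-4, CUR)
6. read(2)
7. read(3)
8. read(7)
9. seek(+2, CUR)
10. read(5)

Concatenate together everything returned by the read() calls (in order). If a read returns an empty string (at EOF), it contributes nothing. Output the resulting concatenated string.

Answer: S9PJPNS9PJPNQV7GXS9V1I2

Derivation:
After 1 (read(1)): returned 'S', offset=1
After 2 (read(5)): returned '9PJPN', offset=6
After 3 (tell()): offset=6
After 4 (seek(-5, CUR)): offset=1
After 5 (seek(-4, CUR)): offset=0
After 6 (read(2)): returned 'S9', offset=2
After 7 (read(3)): returned 'PJP', offset=5
After 8 (read(7)): returned 'NQV7GXS', offset=12
After 9 (seek(+2, CUR)): offset=14
After 10 (read(5)): returned '9V1I2', offset=19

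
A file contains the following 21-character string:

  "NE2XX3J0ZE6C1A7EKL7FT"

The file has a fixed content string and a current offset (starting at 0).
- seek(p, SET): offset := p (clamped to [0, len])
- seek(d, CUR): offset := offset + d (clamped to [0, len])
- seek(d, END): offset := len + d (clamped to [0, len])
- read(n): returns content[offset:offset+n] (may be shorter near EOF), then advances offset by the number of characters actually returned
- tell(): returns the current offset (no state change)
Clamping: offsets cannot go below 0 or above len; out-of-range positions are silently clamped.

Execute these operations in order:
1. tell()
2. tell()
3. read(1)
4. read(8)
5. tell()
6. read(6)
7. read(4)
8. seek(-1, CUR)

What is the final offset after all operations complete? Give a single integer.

Answer: 18

Derivation:
After 1 (tell()): offset=0
After 2 (tell()): offset=0
After 3 (read(1)): returned 'N', offset=1
After 4 (read(8)): returned 'E2XX3J0Z', offset=9
After 5 (tell()): offset=9
After 6 (read(6)): returned 'E6C1A7', offset=15
After 7 (read(4)): returned 'EKL7', offset=19
After 8 (seek(-1, CUR)): offset=18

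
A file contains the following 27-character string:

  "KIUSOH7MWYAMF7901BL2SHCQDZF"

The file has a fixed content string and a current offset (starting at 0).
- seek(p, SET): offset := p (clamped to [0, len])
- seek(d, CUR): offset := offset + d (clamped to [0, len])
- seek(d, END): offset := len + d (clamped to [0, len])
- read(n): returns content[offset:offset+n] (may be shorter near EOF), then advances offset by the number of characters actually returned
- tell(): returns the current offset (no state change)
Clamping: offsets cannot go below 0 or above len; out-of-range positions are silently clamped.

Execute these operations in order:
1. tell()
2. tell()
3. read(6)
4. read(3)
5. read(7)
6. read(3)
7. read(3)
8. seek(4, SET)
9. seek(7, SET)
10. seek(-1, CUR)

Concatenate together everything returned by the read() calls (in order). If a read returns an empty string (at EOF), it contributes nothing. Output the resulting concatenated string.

After 1 (tell()): offset=0
After 2 (tell()): offset=0
After 3 (read(6)): returned 'KIUSOH', offset=6
After 4 (read(3)): returned '7MW', offset=9
After 5 (read(7)): returned 'YAMF790', offset=16
After 6 (read(3)): returned '1BL', offset=19
After 7 (read(3)): returned '2SH', offset=22
After 8 (seek(4, SET)): offset=4
After 9 (seek(7, SET)): offset=7
After 10 (seek(-1, CUR)): offset=6

Answer: KIUSOH7MWYAMF7901BL2SH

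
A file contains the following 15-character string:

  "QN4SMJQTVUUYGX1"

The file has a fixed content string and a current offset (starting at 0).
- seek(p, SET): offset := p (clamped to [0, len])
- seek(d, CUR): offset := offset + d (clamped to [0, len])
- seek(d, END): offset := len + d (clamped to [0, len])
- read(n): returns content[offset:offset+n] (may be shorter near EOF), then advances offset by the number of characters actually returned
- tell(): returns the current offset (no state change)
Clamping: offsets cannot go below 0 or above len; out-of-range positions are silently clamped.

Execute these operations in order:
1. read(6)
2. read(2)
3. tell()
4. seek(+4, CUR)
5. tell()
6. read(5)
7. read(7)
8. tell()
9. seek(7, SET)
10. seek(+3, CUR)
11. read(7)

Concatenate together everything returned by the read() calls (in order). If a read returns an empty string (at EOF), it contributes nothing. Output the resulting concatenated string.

After 1 (read(6)): returned 'QN4SMJ', offset=6
After 2 (read(2)): returned 'QT', offset=8
After 3 (tell()): offset=8
After 4 (seek(+4, CUR)): offset=12
After 5 (tell()): offset=12
After 6 (read(5)): returned 'GX1', offset=15
After 7 (read(7)): returned '', offset=15
After 8 (tell()): offset=15
After 9 (seek(7, SET)): offset=7
After 10 (seek(+3, CUR)): offset=10
After 11 (read(7)): returned 'UYGX1', offset=15

Answer: QN4SMJQTGX1UYGX1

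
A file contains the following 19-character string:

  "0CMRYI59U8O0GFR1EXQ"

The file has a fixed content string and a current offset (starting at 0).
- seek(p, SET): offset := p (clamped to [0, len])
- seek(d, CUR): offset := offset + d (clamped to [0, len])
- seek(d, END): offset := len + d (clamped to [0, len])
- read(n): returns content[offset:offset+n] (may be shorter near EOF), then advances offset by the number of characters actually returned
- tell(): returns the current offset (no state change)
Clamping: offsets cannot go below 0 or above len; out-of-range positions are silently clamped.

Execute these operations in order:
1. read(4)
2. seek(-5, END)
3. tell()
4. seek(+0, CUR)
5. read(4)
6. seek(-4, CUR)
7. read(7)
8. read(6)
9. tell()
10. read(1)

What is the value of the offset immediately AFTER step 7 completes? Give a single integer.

After 1 (read(4)): returned '0CMR', offset=4
After 2 (seek(-5, END)): offset=14
After 3 (tell()): offset=14
After 4 (seek(+0, CUR)): offset=14
After 5 (read(4)): returned 'R1EX', offset=18
After 6 (seek(-4, CUR)): offset=14
After 7 (read(7)): returned 'R1EXQ', offset=19

Answer: 19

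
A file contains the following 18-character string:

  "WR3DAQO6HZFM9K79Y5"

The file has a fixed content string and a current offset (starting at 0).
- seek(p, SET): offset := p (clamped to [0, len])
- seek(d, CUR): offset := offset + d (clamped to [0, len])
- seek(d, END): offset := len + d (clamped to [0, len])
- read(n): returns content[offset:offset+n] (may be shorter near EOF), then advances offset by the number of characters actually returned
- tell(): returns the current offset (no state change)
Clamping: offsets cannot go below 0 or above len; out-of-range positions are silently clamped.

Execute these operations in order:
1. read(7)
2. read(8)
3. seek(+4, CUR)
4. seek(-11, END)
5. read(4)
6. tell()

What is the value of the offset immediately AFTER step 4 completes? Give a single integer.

Answer: 7

Derivation:
After 1 (read(7)): returned 'WR3DAQO', offset=7
After 2 (read(8)): returned '6HZFM9K7', offset=15
After 3 (seek(+4, CUR)): offset=18
After 4 (seek(-11, END)): offset=7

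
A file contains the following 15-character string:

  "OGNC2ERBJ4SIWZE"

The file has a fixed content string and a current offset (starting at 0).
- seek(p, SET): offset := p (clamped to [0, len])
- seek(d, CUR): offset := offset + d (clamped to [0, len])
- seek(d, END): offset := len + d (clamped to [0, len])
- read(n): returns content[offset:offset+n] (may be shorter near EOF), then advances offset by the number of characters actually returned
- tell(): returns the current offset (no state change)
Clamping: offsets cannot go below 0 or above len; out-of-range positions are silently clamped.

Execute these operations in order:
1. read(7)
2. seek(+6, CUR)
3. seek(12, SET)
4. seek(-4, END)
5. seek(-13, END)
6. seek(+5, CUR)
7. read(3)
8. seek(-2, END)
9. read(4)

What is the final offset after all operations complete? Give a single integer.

Answer: 15

Derivation:
After 1 (read(7)): returned 'OGNC2ER', offset=7
After 2 (seek(+6, CUR)): offset=13
After 3 (seek(12, SET)): offset=12
After 4 (seek(-4, END)): offset=11
After 5 (seek(-13, END)): offset=2
After 6 (seek(+5, CUR)): offset=7
After 7 (read(3)): returned 'BJ4', offset=10
After 8 (seek(-2, END)): offset=13
After 9 (read(4)): returned 'ZE', offset=15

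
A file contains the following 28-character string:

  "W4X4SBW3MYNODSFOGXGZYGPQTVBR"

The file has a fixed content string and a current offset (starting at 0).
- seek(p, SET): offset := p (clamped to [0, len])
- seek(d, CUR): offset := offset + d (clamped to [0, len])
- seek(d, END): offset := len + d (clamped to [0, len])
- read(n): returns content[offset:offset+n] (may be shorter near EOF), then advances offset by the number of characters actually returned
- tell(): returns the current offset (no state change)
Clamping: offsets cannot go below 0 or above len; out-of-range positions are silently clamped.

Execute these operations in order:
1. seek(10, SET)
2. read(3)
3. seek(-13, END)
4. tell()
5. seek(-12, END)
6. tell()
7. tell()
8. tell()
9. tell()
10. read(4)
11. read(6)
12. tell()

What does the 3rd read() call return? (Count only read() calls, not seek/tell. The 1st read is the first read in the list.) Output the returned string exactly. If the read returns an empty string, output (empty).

Answer: YGPQTV

Derivation:
After 1 (seek(10, SET)): offset=10
After 2 (read(3)): returned 'NOD', offset=13
After 3 (seek(-13, END)): offset=15
After 4 (tell()): offset=15
After 5 (seek(-12, END)): offset=16
After 6 (tell()): offset=16
After 7 (tell()): offset=16
After 8 (tell()): offset=16
After 9 (tell()): offset=16
After 10 (read(4)): returned 'GXGZ', offset=20
After 11 (read(6)): returned 'YGPQTV', offset=26
After 12 (tell()): offset=26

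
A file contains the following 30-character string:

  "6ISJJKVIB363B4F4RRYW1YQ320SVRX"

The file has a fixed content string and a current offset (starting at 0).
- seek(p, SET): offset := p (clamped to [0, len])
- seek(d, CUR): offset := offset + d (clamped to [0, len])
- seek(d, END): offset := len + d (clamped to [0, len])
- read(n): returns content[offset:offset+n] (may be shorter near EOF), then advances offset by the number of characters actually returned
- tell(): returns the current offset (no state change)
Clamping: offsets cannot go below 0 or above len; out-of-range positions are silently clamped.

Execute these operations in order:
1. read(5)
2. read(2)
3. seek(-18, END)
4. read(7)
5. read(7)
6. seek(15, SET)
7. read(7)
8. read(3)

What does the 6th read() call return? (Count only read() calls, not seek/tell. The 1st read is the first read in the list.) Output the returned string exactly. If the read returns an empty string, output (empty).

Answer: Q32

Derivation:
After 1 (read(5)): returned '6ISJJ', offset=5
After 2 (read(2)): returned 'KV', offset=7
After 3 (seek(-18, END)): offset=12
After 4 (read(7)): returned 'B4F4RRY', offset=19
After 5 (read(7)): returned 'W1YQ320', offset=26
After 6 (seek(15, SET)): offset=15
After 7 (read(7)): returned '4RRYW1Y', offset=22
After 8 (read(3)): returned 'Q32', offset=25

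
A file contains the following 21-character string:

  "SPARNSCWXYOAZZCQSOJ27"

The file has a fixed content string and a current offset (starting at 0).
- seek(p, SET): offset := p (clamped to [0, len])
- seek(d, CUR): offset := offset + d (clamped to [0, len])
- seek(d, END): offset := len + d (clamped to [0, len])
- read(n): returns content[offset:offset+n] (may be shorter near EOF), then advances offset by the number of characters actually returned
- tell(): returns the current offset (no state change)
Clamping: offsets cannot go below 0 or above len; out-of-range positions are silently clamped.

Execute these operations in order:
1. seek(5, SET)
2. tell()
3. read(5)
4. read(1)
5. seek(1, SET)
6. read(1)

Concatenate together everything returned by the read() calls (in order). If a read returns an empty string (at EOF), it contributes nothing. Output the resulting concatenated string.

Answer: SCWXYOP

Derivation:
After 1 (seek(5, SET)): offset=5
After 2 (tell()): offset=5
After 3 (read(5)): returned 'SCWXY', offset=10
After 4 (read(1)): returned 'O', offset=11
After 5 (seek(1, SET)): offset=1
After 6 (read(1)): returned 'P', offset=2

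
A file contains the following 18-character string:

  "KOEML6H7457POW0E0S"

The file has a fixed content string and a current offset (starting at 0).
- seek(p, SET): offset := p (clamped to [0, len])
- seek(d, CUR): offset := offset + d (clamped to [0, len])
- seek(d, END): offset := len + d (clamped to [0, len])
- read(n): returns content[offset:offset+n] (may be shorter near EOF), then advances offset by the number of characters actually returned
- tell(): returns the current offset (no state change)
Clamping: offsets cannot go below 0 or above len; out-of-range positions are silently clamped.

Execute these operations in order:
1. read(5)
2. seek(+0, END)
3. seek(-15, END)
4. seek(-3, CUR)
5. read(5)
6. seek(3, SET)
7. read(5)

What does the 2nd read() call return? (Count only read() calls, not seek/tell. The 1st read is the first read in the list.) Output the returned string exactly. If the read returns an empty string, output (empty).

Answer: KOEML

Derivation:
After 1 (read(5)): returned 'KOEML', offset=5
After 2 (seek(+0, END)): offset=18
After 3 (seek(-15, END)): offset=3
After 4 (seek(-3, CUR)): offset=0
After 5 (read(5)): returned 'KOEML', offset=5
After 6 (seek(3, SET)): offset=3
After 7 (read(5)): returned 'ML6H7', offset=8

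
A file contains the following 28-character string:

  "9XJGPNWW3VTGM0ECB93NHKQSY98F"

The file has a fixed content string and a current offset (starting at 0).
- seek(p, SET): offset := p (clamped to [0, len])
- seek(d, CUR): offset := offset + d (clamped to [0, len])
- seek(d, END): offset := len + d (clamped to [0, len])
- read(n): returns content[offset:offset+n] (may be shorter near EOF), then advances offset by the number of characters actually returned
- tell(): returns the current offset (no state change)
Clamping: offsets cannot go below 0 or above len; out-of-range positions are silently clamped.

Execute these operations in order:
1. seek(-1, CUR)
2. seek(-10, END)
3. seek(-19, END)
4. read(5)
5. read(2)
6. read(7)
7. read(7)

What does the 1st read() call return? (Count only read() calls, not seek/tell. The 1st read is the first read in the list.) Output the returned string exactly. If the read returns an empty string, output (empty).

Answer: VTGM0

Derivation:
After 1 (seek(-1, CUR)): offset=0
After 2 (seek(-10, END)): offset=18
After 3 (seek(-19, END)): offset=9
After 4 (read(5)): returned 'VTGM0', offset=14
After 5 (read(2)): returned 'EC', offset=16
After 6 (read(7)): returned 'B93NHKQ', offset=23
After 7 (read(7)): returned 'SY98F', offset=28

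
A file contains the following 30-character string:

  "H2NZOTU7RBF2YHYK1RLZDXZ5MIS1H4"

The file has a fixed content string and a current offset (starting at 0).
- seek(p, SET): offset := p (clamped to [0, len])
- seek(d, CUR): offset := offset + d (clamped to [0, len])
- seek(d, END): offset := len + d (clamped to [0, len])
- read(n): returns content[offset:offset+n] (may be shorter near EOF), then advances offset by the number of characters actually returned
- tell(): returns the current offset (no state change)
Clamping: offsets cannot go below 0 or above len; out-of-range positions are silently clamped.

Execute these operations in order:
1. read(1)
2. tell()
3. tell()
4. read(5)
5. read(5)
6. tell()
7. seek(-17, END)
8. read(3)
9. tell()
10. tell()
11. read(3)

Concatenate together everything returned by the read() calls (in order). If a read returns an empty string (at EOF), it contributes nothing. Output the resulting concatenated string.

Answer: H2NZOTU7RBFHYK1RL

Derivation:
After 1 (read(1)): returned 'H', offset=1
After 2 (tell()): offset=1
After 3 (tell()): offset=1
After 4 (read(5)): returned '2NZOT', offset=6
After 5 (read(5)): returned 'U7RBF', offset=11
After 6 (tell()): offset=11
After 7 (seek(-17, END)): offset=13
After 8 (read(3)): returned 'HYK', offset=16
After 9 (tell()): offset=16
After 10 (tell()): offset=16
After 11 (read(3)): returned '1RL', offset=19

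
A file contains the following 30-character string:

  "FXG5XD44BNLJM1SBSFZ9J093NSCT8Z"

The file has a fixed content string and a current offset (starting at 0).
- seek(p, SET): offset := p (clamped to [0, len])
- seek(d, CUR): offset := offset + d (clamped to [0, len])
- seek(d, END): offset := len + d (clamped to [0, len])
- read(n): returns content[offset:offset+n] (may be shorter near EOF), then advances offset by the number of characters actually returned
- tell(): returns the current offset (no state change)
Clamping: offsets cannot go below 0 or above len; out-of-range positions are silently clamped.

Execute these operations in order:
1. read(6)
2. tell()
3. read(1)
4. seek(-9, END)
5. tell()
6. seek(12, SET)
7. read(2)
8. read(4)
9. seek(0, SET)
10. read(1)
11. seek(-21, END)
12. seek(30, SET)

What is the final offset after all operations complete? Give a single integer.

After 1 (read(6)): returned 'FXG5XD', offset=6
After 2 (tell()): offset=6
After 3 (read(1)): returned '4', offset=7
After 4 (seek(-9, END)): offset=21
After 5 (tell()): offset=21
After 6 (seek(12, SET)): offset=12
After 7 (read(2)): returned 'M1', offset=14
After 8 (read(4)): returned 'SBSF', offset=18
After 9 (seek(0, SET)): offset=0
After 10 (read(1)): returned 'F', offset=1
After 11 (seek(-21, END)): offset=9
After 12 (seek(30, SET)): offset=30

Answer: 30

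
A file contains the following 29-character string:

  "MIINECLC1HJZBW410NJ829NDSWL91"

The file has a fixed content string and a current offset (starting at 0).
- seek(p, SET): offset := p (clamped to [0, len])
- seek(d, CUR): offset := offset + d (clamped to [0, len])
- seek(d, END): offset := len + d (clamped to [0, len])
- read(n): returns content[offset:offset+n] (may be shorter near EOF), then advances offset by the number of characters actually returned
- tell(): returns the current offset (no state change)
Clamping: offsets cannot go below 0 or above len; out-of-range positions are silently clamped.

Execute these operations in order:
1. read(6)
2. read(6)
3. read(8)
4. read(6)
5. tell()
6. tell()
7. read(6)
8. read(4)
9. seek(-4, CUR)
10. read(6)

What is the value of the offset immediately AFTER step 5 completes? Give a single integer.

Answer: 26

Derivation:
After 1 (read(6)): returned 'MIINEC', offset=6
After 2 (read(6)): returned 'LC1HJZ', offset=12
After 3 (read(8)): returned 'BW410NJ8', offset=20
After 4 (read(6)): returned '29NDSW', offset=26
After 5 (tell()): offset=26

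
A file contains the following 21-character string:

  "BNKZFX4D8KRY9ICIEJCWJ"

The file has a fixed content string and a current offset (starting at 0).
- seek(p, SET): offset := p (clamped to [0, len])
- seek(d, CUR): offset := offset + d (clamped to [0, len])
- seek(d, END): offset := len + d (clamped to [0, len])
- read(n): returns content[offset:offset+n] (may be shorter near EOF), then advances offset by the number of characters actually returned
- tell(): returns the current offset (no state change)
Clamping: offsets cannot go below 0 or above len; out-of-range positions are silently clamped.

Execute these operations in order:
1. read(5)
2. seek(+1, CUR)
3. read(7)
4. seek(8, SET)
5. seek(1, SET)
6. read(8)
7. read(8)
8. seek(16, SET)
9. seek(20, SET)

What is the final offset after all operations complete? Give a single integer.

After 1 (read(5)): returned 'BNKZF', offset=5
After 2 (seek(+1, CUR)): offset=6
After 3 (read(7)): returned '4D8KRY9', offset=13
After 4 (seek(8, SET)): offset=8
After 5 (seek(1, SET)): offset=1
After 6 (read(8)): returned 'NKZFX4D8', offset=9
After 7 (read(8)): returned 'KRY9ICIE', offset=17
After 8 (seek(16, SET)): offset=16
After 9 (seek(20, SET)): offset=20

Answer: 20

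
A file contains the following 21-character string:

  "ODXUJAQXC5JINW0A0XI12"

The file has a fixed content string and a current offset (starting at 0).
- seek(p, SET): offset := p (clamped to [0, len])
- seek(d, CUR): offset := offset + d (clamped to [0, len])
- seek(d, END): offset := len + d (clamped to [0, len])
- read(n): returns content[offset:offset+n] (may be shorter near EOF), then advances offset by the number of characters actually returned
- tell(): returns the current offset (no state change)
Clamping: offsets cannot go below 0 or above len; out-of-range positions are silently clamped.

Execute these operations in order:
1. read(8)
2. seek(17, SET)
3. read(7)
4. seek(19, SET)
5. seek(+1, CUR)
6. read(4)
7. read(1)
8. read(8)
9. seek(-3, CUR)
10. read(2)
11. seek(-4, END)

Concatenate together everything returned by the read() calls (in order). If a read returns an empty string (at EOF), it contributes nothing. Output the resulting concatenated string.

After 1 (read(8)): returned 'ODXUJAQX', offset=8
After 2 (seek(17, SET)): offset=17
After 3 (read(7)): returned 'XI12', offset=21
After 4 (seek(19, SET)): offset=19
After 5 (seek(+1, CUR)): offset=20
After 6 (read(4)): returned '2', offset=21
After 7 (read(1)): returned '', offset=21
After 8 (read(8)): returned '', offset=21
After 9 (seek(-3, CUR)): offset=18
After 10 (read(2)): returned 'I1', offset=20
After 11 (seek(-4, END)): offset=17

Answer: ODXUJAQXXI122I1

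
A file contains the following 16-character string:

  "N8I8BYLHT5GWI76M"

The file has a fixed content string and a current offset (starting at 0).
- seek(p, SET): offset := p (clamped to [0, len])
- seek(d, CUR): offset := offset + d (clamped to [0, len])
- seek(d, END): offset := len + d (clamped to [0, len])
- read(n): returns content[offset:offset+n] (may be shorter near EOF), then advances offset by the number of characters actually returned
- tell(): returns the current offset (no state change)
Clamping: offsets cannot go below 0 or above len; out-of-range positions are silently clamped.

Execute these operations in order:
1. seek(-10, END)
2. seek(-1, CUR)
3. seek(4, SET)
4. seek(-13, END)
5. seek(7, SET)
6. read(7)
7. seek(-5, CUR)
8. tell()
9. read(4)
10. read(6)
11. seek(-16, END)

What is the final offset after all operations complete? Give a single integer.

After 1 (seek(-10, END)): offset=6
After 2 (seek(-1, CUR)): offset=5
After 3 (seek(4, SET)): offset=4
After 4 (seek(-13, END)): offset=3
After 5 (seek(7, SET)): offset=7
After 6 (read(7)): returned 'HT5GWI7', offset=14
After 7 (seek(-5, CUR)): offset=9
After 8 (tell()): offset=9
After 9 (read(4)): returned '5GWI', offset=13
After 10 (read(6)): returned '76M', offset=16
After 11 (seek(-16, END)): offset=0

Answer: 0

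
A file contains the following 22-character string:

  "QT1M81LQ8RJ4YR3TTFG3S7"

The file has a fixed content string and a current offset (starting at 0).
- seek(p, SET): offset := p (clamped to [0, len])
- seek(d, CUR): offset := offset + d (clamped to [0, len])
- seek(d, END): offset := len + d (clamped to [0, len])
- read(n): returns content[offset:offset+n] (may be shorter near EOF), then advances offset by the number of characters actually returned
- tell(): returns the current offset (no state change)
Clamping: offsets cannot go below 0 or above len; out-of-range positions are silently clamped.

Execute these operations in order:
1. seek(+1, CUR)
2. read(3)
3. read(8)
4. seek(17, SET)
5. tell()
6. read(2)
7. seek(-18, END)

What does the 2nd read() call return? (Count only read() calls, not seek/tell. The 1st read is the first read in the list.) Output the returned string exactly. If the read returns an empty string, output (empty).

After 1 (seek(+1, CUR)): offset=1
After 2 (read(3)): returned 'T1M', offset=4
After 3 (read(8)): returned '81LQ8RJ4', offset=12
After 4 (seek(17, SET)): offset=17
After 5 (tell()): offset=17
After 6 (read(2)): returned 'FG', offset=19
After 7 (seek(-18, END)): offset=4

Answer: 81LQ8RJ4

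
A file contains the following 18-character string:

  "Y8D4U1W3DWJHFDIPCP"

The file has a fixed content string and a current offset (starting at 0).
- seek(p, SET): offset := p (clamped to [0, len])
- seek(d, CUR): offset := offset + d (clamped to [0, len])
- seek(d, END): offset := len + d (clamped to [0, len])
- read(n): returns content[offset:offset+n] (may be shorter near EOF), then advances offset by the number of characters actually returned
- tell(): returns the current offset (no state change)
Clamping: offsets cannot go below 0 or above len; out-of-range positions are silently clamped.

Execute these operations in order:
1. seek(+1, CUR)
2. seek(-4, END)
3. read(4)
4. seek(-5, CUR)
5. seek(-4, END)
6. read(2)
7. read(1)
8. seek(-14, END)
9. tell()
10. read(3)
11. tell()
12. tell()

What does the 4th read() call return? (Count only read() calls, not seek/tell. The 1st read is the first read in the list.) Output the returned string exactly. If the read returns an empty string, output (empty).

After 1 (seek(+1, CUR)): offset=1
After 2 (seek(-4, END)): offset=14
After 3 (read(4)): returned 'IPCP', offset=18
After 4 (seek(-5, CUR)): offset=13
After 5 (seek(-4, END)): offset=14
After 6 (read(2)): returned 'IP', offset=16
After 7 (read(1)): returned 'C', offset=17
After 8 (seek(-14, END)): offset=4
After 9 (tell()): offset=4
After 10 (read(3)): returned 'U1W', offset=7
After 11 (tell()): offset=7
After 12 (tell()): offset=7

Answer: U1W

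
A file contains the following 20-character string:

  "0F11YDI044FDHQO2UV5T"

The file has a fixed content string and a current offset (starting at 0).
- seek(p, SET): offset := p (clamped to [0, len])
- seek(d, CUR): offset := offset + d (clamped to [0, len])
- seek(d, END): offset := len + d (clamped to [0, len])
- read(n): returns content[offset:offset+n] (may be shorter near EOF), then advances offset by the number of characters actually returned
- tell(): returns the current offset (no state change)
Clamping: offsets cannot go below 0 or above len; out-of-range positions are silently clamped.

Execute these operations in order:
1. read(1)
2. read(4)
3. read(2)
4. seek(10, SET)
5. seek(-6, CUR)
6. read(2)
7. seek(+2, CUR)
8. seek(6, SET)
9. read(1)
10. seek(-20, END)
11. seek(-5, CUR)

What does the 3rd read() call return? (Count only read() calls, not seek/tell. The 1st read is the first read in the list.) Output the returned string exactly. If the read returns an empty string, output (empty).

Answer: DI

Derivation:
After 1 (read(1)): returned '0', offset=1
After 2 (read(4)): returned 'F11Y', offset=5
After 3 (read(2)): returned 'DI', offset=7
After 4 (seek(10, SET)): offset=10
After 5 (seek(-6, CUR)): offset=4
After 6 (read(2)): returned 'YD', offset=6
After 7 (seek(+2, CUR)): offset=8
After 8 (seek(6, SET)): offset=6
After 9 (read(1)): returned 'I', offset=7
After 10 (seek(-20, END)): offset=0
After 11 (seek(-5, CUR)): offset=0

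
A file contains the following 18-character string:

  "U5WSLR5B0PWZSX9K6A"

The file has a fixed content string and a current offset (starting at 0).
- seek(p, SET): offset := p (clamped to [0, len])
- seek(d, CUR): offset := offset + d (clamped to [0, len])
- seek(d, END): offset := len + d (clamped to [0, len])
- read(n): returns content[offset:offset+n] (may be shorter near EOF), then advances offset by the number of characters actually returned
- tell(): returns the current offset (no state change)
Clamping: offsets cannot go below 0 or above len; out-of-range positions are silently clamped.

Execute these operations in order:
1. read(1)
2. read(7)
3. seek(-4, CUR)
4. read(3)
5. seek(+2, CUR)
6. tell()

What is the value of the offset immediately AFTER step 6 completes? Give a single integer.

After 1 (read(1)): returned 'U', offset=1
After 2 (read(7)): returned '5WSLR5B', offset=8
After 3 (seek(-4, CUR)): offset=4
After 4 (read(3)): returned 'LR5', offset=7
After 5 (seek(+2, CUR)): offset=9
After 6 (tell()): offset=9

Answer: 9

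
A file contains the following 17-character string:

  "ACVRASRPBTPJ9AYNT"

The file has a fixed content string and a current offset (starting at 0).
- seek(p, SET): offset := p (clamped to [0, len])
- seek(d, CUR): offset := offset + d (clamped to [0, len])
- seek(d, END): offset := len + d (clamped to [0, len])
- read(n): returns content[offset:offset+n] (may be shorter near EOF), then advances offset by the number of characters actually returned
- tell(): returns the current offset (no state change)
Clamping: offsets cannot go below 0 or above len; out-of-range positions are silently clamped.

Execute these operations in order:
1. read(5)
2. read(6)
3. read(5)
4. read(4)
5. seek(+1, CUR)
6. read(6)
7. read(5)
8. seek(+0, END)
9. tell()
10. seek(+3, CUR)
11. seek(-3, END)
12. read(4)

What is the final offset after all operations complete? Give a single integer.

Answer: 17

Derivation:
After 1 (read(5)): returned 'ACVRA', offset=5
After 2 (read(6)): returned 'SRPBTP', offset=11
After 3 (read(5)): returned 'J9AYN', offset=16
After 4 (read(4)): returned 'T', offset=17
After 5 (seek(+1, CUR)): offset=17
After 6 (read(6)): returned '', offset=17
After 7 (read(5)): returned '', offset=17
After 8 (seek(+0, END)): offset=17
After 9 (tell()): offset=17
After 10 (seek(+3, CUR)): offset=17
After 11 (seek(-3, END)): offset=14
After 12 (read(4)): returned 'YNT', offset=17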